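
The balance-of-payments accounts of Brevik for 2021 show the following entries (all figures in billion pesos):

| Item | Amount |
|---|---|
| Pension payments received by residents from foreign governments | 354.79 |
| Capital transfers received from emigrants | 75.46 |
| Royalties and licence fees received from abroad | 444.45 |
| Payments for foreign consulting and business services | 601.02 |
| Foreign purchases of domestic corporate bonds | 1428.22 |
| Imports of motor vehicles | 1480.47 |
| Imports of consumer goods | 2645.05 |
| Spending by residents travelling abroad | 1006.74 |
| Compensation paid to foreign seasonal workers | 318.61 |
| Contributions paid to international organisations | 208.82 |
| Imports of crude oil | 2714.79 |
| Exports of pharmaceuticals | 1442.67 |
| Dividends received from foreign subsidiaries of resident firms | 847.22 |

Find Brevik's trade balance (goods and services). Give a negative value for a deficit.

Goods: -2714.79 - 2645.05 + 1442.67 - 1480.47 = -5397.64
Services: 444.45 - 601.02 - 1006.74 = -1163.31
Trade balance = -5397.64 + (-1163.31) = -6560.95
(Excluded from the trade balance — secondary income: pension payments received by residents from foreign governments 354.79, contributions paid to international organisations 208.82; capital account: capital transfers received from emigrants 75.46; financial account: foreign purchases of domestic corporate bonds 1428.22; primary income: compensation paid to foreign seasonal workers 318.61, dividends received from foreign subsidiaries of resident firms 847.22.)

-6560.95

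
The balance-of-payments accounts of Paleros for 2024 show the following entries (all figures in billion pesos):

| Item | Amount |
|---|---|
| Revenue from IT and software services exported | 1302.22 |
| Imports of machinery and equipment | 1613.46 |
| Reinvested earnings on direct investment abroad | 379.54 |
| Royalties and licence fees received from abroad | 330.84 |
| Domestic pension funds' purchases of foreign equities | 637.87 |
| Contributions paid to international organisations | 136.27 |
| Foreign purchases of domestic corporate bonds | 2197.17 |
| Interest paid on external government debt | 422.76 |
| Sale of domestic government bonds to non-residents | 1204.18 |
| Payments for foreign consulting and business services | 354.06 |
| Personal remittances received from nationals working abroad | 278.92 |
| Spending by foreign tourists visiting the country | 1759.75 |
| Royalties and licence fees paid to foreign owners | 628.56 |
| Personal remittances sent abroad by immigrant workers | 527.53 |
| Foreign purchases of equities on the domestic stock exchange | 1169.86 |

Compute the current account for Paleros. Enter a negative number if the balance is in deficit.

368.63

Goods: -1613.46
Services: -354.06 - 628.56 + 1302.22 + 1759.75 + 330.84 = 2410.19
Primary income: 379.54 - 422.76 = -43.22
Secondary income: 278.92 - 136.27 - 527.53 = -384.88
Current account = (-1613.46) + 2410.19 + (-43.22) + (-384.88) = 368.63
(Excluded from the current account — financial account: domestic pension funds' purchases of foreign equities 637.87, foreign purchases of domestic corporate bonds 2197.17, sale of domestic government bonds to non-residents 1204.18, foreign purchases of equities on the domestic stock exchange 1169.86.)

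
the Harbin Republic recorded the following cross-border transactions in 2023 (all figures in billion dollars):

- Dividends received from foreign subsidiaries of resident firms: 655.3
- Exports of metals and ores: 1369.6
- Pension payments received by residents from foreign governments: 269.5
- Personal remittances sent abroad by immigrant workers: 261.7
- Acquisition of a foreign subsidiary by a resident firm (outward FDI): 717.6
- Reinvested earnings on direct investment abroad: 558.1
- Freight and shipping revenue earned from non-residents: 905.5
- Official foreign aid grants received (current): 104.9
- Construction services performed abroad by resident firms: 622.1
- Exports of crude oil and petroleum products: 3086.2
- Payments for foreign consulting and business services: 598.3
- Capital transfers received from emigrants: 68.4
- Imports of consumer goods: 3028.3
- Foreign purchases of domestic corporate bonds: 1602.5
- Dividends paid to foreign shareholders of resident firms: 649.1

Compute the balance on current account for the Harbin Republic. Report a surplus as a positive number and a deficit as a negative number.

3033.8

Goods: 1369.6 - 3028.3 + 3086.2 = 1427.5
Services: 905.5 + 622.1 - 598.3 = 929.3
Primary income: 558.1 + 655.3 - 649.1 = 564.3
Secondary income: 104.9 + 269.5 - 261.7 = 112.7
Current account = 1427.5 + 929.3 + 564.3 + 112.7 = 3033.8
(Excluded from the current account — financial account: acquisition of a foreign subsidiary by a resident firm (outward FDI) 717.6, foreign purchases of domestic corporate bonds 1602.5; capital account: capital transfers received from emigrants 68.4.)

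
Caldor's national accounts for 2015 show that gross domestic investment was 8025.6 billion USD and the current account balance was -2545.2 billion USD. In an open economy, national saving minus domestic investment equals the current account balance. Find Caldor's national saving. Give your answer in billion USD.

5480.4

S = I + CA = 8025.6 + (-2545.2) = 5480.4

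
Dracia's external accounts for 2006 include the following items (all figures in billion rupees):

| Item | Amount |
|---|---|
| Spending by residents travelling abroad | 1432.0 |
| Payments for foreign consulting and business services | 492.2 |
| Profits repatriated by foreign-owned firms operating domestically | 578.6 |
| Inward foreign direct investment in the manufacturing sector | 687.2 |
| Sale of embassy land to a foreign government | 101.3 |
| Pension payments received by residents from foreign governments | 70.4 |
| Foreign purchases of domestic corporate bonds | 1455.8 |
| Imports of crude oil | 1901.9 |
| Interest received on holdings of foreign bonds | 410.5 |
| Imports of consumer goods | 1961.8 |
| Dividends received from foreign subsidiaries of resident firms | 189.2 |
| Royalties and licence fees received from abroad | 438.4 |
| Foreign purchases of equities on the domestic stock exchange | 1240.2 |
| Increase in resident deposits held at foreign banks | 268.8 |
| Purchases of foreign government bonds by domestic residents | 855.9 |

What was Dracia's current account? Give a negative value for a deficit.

-5258.0

Goods: -1961.8 - 1901.9 = -3863.7
Services: -1432.0 + 438.4 - 492.2 = -1485.8
Primary income: 189.2 - 578.6 + 410.5 = 21.1
Secondary income: 70.4
Current account = (-3863.7) + (-1485.8) + 21.1 + 70.4 = -5258.0
(Excluded from the current account — financial account: inward foreign direct investment in the manufacturing sector 687.2, foreign purchases of domestic corporate bonds 1455.8, foreign purchases of equities on the domestic stock exchange 1240.2, increase in resident deposits held at foreign banks 268.8, purchases of foreign government bonds by domestic residents 855.9; capital account: sale of embassy land to a foreign government 101.3.)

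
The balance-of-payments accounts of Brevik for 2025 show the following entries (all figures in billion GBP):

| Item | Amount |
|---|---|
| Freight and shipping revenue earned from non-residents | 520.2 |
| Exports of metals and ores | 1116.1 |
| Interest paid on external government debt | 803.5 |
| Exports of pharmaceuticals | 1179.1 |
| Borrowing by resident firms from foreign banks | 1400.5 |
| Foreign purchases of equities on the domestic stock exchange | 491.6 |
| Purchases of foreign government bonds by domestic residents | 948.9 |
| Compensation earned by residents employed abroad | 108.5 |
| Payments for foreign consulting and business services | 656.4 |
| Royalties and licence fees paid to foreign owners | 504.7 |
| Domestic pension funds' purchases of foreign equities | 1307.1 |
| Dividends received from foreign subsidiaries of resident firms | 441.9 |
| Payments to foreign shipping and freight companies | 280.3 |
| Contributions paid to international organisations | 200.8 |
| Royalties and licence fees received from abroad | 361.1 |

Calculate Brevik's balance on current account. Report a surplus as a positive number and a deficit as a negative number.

1281.2

Goods: 1179.1 + 1116.1 = 2295.2
Services: -504.7 - 280.3 + 361.1 + 520.2 - 656.4 = -560.1
Primary income: -803.5 + 441.9 + 108.5 = -253.1
Secondary income: -200.8
Current account = 2295.2 + (-560.1) + (-253.1) + (-200.8) = 1281.2
(Excluded from the current account — financial account: borrowing by resident firms from foreign banks 1400.5, foreign purchases of equities on the domestic stock exchange 491.6, purchases of foreign government bonds by domestic residents 948.9, domestic pension funds' purchases of foreign equities 1307.1.)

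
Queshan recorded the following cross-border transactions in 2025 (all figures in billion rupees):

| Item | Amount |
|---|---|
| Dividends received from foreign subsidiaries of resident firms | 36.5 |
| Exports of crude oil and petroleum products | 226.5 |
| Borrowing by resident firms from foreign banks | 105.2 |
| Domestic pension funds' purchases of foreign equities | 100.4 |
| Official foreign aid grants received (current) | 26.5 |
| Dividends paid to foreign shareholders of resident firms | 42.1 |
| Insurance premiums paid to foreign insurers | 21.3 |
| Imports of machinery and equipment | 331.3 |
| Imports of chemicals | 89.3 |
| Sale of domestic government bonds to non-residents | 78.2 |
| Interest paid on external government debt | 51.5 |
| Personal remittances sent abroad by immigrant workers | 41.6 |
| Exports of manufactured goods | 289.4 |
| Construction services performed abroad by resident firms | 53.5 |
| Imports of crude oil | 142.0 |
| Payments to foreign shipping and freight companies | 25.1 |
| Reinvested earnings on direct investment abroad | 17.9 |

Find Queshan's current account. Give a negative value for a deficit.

-93.9

Goods: -89.3 + 289.4 + 226.5 - 331.3 - 142.0 = -46.7
Services: -21.3 + 53.5 - 25.1 = 7.1
Primary income: -42.1 + 17.9 - 51.5 + 36.5 = -39.2
Secondary income: -41.6 + 26.5 = -15.1
Current account = (-46.7) + 7.1 + (-39.2) + (-15.1) = -93.9
(Excluded from the current account — financial account: borrowing by resident firms from foreign banks 105.2, domestic pension funds' purchases of foreign equities 100.4, sale of domestic government bonds to non-residents 78.2.)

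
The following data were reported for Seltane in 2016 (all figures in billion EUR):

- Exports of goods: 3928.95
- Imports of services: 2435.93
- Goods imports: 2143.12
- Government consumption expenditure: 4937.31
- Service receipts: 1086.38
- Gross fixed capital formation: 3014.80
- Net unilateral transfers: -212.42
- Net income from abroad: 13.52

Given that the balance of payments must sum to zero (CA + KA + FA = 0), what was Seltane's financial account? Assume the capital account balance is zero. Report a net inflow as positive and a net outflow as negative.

Goods balance = 3928.95 - 2143.12 = 1785.83
Services balance = 1086.38 - 2435.93 = -1349.55
Trade balance (goods + services) = 1785.83 + (-1349.55) = 436.28
Net primary income = 13.52
Net secondary income = -212.42
Current account = 436.28 + 13.52 + (-212.42) = 237.38
Financial account = -(237.38) = -237.38

-237.38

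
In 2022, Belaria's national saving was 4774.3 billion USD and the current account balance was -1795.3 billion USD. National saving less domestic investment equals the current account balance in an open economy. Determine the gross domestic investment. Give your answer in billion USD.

6569.6

I = S - CA = 4774.3 - (-1795.3) = 6569.6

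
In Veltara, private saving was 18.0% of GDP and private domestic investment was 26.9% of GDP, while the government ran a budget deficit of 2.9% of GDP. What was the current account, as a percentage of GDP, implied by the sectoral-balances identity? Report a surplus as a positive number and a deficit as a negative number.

By the sectoral-balances identity, CA = (S_private - I) + (T - G).
Private balance = 18.0 - 26.9 = -8.9
Government balance (T - G) = -2.9
CA = -8.9 + (-2.9) = -11.8

-11.8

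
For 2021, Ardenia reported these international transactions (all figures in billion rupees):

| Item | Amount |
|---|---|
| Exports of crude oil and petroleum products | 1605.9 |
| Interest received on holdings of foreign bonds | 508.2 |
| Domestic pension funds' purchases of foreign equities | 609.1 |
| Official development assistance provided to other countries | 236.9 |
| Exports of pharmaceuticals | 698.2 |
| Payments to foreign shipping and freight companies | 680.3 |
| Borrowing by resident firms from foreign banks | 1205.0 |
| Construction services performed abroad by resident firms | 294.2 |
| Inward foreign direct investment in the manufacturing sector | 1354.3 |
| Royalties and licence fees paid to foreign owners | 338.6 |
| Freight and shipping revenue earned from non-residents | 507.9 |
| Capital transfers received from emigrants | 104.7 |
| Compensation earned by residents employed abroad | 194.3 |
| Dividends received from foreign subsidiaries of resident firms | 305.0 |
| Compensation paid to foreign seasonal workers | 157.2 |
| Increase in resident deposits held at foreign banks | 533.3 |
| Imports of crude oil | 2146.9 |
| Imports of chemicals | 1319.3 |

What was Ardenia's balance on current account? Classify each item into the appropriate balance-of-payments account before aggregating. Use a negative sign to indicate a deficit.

Goods: 1605.9 - 1319.3 + 698.2 - 2146.9 = -1162.1
Services: -338.6 + 294.2 - 680.3 + 507.9 = -216.8
Primary income: 305.0 + 508.2 - 157.2 + 194.3 = 850.3
Secondary income: -236.9
Current account = (-1162.1) + (-216.8) + 850.3 + (-236.9) = -765.5
(Excluded from the current account — financial account: domestic pension funds' purchases of foreign equities 609.1, borrowing by resident firms from foreign banks 1205.0, inward foreign direct investment in the manufacturing sector 1354.3, increase in resident deposits held at foreign banks 533.3; capital account: capital transfers received from emigrants 104.7.)

-765.5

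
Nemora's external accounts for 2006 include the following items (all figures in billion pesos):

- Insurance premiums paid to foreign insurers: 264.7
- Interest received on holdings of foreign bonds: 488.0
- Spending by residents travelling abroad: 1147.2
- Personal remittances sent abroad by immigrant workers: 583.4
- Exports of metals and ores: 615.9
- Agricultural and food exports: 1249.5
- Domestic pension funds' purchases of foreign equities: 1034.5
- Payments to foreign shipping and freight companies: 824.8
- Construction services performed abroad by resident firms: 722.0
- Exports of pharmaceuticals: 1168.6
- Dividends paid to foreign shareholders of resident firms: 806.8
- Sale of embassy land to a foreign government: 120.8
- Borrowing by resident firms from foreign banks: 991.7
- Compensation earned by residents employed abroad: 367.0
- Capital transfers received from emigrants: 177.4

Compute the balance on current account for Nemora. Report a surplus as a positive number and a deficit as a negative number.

Goods: 1249.5 + 615.9 + 1168.6 = 3034.0
Services: -824.8 - 1147.2 - 264.7 + 722.0 = -1514.7
Primary income: 488.0 - 806.8 + 367.0 = 48.2
Secondary income: -583.4
Current account = 3034.0 + (-1514.7) + 48.2 + (-583.4) = 984.1
(Excluded from the current account — financial account: domestic pension funds' purchases of foreign equities 1034.5, borrowing by resident firms from foreign banks 991.7; capital account: sale of embassy land to a foreign government 120.8, capital transfers received from emigrants 177.4.)

984.1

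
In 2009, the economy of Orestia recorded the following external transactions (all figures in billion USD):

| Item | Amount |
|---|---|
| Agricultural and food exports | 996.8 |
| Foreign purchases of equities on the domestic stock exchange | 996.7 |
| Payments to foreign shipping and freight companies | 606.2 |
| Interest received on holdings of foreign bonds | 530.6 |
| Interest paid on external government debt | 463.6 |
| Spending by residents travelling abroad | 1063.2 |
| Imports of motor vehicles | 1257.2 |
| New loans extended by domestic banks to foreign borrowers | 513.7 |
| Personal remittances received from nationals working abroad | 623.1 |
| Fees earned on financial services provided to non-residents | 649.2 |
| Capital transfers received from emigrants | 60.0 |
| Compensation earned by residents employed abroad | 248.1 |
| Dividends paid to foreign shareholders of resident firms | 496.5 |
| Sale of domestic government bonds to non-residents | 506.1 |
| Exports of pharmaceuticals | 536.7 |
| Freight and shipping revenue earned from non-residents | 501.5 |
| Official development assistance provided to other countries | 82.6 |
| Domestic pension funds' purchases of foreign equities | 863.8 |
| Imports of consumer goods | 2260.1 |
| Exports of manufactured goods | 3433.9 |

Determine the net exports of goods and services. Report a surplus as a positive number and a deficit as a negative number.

931.4

Goods: -1257.2 + 536.7 + 996.8 + 3433.9 - 2260.1 = 1450.1
Services: -606.2 + 501.5 + 649.2 - 1063.2 = -518.7
Trade balance = 1450.1 + (-518.7) = 931.4
(Excluded from the trade balance — financial account: foreign purchases of equities on the domestic stock exchange 996.7, new loans extended by domestic banks to foreign borrowers 513.7, sale of domestic government bonds to non-residents 506.1, domestic pension funds' purchases of foreign equities 863.8; primary income: interest received on holdings of foreign bonds 530.6, interest paid on external government debt 463.6, compensation earned by residents employed abroad 248.1, dividends paid to foreign shareholders of resident firms 496.5; secondary income: personal remittances received from nationals working abroad 623.1, official development assistance provided to other countries 82.6; capital account: capital transfers received from emigrants 60.0.)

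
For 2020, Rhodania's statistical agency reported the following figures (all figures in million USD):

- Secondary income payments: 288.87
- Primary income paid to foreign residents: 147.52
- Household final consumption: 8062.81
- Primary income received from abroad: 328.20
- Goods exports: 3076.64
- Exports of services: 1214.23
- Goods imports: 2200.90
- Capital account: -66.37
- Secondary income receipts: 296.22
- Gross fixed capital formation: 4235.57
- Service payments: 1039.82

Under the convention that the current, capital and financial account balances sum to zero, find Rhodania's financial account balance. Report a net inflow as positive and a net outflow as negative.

-1171.81

Goods balance = 3076.64 - 2200.90 = 875.74
Services balance = 1214.23 - 1039.82 = 174.41
Trade balance (goods + services) = 875.74 + 174.41 = 1050.15
Net primary income = 328.20 - 147.52 = 180.68
Net secondary income = 296.22 - 288.87 = 7.35
Current account = 1050.15 + 180.68 + 7.35 = 1238.18
Financial account = -(1238.18 + (-66.37)) = -1171.81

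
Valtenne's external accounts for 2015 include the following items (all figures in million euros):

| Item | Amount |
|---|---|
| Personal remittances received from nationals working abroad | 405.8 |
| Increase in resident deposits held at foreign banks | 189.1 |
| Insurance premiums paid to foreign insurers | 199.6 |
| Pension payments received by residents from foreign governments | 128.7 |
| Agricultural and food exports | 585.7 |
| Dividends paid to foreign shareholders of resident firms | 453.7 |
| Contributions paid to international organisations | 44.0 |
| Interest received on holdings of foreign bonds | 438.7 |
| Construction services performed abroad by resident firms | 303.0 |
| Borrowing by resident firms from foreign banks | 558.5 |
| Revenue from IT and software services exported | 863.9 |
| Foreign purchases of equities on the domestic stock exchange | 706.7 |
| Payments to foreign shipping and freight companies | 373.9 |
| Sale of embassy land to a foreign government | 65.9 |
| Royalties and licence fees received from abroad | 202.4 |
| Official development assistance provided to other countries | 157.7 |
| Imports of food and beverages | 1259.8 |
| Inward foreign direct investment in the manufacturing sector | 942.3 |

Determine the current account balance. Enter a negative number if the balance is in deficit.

Goods: 585.7 - 1259.8 = -674.1
Services: 303.0 - 199.6 + 863.9 - 373.9 + 202.4 = 795.8
Primary income: -453.7 + 438.7 = -15.0
Secondary income: 128.7 - 44.0 + 405.8 - 157.7 = 332.8
Current account = (-674.1) + 795.8 + (-15.0) + 332.8 = 439.5
(Excluded from the current account — financial account: increase in resident deposits held at foreign banks 189.1, borrowing by resident firms from foreign banks 558.5, foreign purchases of equities on the domestic stock exchange 706.7, inward foreign direct investment in the manufacturing sector 942.3; capital account: sale of embassy land to a foreign government 65.9.)

439.5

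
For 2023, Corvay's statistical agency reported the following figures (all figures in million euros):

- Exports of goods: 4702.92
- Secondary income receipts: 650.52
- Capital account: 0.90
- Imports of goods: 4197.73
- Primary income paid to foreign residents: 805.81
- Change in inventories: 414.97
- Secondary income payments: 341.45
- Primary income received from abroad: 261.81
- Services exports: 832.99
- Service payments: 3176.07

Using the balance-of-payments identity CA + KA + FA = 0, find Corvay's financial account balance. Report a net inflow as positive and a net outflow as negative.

Goods balance = 4702.92 - 4197.73 = 505.19
Services balance = 832.99 - 3176.07 = -2343.08
Trade balance (goods + services) = 505.19 + (-2343.08) = -1837.89
Net primary income = 261.81 - 805.81 = -544.00
Net secondary income = 650.52 - 341.45 = 309.07
Current account = -1837.89 + (-544.00) + 309.07 = -2072.82
Financial account = -(-2072.82 + 0.90) = 2071.92

2071.92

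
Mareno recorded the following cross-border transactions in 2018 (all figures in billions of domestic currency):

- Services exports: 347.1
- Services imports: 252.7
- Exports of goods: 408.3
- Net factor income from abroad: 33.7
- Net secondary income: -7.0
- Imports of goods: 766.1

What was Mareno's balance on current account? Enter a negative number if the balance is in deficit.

Goods balance = 408.3 - 766.1 = -357.8
Services balance = 347.1 - 252.7 = 94.4
Trade balance (goods + services) = -357.8 + 94.4 = -263.4
Net primary income = 33.7
Net secondary income = -7.0
Current account = -263.4 + 33.7 + (-7.0) = -236.7

-236.7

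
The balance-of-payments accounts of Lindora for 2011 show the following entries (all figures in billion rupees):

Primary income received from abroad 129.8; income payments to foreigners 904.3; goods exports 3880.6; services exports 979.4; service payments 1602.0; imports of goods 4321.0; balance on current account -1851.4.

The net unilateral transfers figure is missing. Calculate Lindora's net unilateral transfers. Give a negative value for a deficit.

-13.9

Current account = goods balance + services balance + net primary income + net secondary income
Sum of the known components = -1837.5
Net unilateral transfers = CA - (known components) = -1851.4 - (-1837.5) = -13.9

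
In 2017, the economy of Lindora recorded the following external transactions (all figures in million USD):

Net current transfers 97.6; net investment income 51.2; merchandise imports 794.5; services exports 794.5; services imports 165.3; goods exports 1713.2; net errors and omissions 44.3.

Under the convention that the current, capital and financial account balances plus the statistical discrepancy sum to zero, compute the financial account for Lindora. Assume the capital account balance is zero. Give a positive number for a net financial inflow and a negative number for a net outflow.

Goods balance = 1713.2 - 794.5 = 918.7
Services balance = 794.5 - 165.3 = 629.2
Trade balance (goods + services) = 918.7 + 629.2 = 1547.9
Net primary income = 51.2
Net secondary income = 97.6
Current account = 1547.9 + 51.2 + 97.6 = 1696.7
Financial account = -(1696.7 + 44.3) = -1741.0

-1741.0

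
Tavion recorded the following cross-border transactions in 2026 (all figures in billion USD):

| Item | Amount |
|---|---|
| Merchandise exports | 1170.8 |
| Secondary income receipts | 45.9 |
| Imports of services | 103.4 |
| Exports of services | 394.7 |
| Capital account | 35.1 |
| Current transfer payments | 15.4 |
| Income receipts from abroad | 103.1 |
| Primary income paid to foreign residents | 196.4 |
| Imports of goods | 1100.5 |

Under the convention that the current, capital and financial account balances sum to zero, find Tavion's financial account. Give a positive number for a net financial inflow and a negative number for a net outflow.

Goods balance = 1170.8 - 1100.5 = 70.3
Services balance = 394.7 - 103.4 = 291.3
Trade balance (goods + services) = 70.3 + 291.3 = 361.6
Net primary income = 103.1 - 196.4 = -93.3
Net secondary income = 45.9 - 15.4 = 30.5
Current account = 361.6 + (-93.3) + 30.5 = 298.8
Financial account = -(298.8 + 35.1) = -333.9

-333.9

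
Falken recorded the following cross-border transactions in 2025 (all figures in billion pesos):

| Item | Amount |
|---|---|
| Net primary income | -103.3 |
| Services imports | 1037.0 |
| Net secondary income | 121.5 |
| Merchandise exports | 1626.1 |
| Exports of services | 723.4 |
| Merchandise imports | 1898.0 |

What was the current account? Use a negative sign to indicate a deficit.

-567.3

Goods balance = 1626.1 - 1898.0 = -271.9
Services balance = 723.4 - 1037.0 = -313.6
Trade balance (goods + services) = -271.9 + (-313.6) = -585.5
Net primary income = -103.3
Net secondary income = 121.5
Current account = -585.5 + (-103.3) + 121.5 = -567.3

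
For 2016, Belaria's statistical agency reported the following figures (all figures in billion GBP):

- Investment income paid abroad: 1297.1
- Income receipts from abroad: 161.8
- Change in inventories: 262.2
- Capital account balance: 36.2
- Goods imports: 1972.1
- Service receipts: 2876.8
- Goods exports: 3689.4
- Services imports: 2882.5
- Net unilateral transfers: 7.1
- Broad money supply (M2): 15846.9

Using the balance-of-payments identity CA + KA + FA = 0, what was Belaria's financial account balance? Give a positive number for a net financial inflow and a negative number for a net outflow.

-619.6

Goods balance = 3689.4 - 1972.1 = 1717.3
Services balance = 2876.8 - 2882.5 = -5.7
Trade balance (goods + services) = 1717.3 + (-5.7) = 1711.6
Net primary income = 161.8 - 1297.1 = -1135.3
Net secondary income = 7.1
Current account = 1711.6 + (-1135.3) + 7.1 = 583.4
Financial account = -(583.4 + 36.2) = -619.6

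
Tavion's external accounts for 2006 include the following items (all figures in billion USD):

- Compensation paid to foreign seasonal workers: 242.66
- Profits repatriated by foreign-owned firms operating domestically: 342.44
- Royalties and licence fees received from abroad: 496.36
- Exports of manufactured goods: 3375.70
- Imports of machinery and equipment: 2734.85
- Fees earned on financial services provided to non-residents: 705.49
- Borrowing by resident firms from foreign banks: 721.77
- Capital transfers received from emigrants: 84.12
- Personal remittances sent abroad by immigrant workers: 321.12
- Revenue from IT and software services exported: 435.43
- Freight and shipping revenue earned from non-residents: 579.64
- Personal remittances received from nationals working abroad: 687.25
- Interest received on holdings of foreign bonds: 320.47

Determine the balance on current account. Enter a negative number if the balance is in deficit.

Goods: 3375.70 - 2734.85 = 640.85
Services: 435.43 + 705.49 + 496.36 + 579.64 = 2216.92
Primary income: 320.47 - 342.44 - 242.66 = -264.63
Secondary income: 687.25 - 321.12 = 366.13
Current account = 640.85 + 2216.92 + (-264.63) + 366.13 = 2959.27
(Excluded from the current account — financial account: borrowing by resident firms from foreign banks 721.77; capital account: capital transfers received from emigrants 84.12.)

2959.27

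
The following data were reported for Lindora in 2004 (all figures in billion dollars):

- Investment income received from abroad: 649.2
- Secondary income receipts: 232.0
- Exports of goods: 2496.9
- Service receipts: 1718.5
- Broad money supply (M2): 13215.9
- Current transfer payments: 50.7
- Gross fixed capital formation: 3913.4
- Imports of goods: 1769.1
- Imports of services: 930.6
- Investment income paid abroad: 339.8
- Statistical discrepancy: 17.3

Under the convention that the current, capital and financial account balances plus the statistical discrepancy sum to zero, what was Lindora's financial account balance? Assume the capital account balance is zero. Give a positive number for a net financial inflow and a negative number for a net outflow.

-2023.7

Goods balance = 2496.9 - 1769.1 = 727.8
Services balance = 1718.5 - 930.6 = 787.9
Trade balance (goods + services) = 727.8 + 787.9 = 1515.7
Net primary income = 649.2 - 339.8 = 309.4
Net secondary income = 232.0 - 50.7 = 181.3
Current account = 1515.7 + 309.4 + 181.3 = 2006.4
Financial account = -(2006.4 + 17.3) = -2023.7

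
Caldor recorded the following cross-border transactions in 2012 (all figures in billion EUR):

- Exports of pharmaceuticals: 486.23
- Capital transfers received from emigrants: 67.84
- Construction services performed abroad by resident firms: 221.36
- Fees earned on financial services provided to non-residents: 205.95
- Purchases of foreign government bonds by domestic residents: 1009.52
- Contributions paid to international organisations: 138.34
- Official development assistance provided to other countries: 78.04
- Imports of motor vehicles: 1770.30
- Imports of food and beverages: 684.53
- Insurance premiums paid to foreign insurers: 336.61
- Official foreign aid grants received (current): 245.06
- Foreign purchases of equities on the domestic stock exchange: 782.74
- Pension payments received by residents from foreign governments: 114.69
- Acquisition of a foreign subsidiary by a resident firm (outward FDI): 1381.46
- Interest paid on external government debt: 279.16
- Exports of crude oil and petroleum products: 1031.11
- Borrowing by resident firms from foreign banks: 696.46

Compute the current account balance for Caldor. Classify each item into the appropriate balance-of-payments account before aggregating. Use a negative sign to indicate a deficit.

-982.58

Goods: -1770.30 + 486.23 - 684.53 + 1031.11 = -937.49
Services: -336.61 + 205.95 + 221.36 = 90.70
Primary income: -279.16
Secondary income: -78.04 - 138.34 + 114.69 + 245.06 = 143.37
Current account = (-937.49) + 90.70 + (-279.16) + 143.37 = -982.58
(Excluded from the current account — capital account: capital transfers received from emigrants 67.84; financial account: purchases of foreign government bonds by domestic residents 1009.52, foreign purchases of equities on the domestic stock exchange 782.74, acquisition of a foreign subsidiary by a resident firm (outward FDI) 1381.46, borrowing by resident firms from foreign banks 696.46.)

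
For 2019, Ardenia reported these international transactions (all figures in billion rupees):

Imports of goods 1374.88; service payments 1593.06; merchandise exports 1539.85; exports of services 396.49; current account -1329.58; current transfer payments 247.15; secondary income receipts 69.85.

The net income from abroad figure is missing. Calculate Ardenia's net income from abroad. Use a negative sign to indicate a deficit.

Current account = goods balance + services balance + net primary income + net secondary income
Sum of the known components = -1208.90
Net income from abroad = CA - (known components) = -1329.58 - (-1208.90) = -120.68

-120.68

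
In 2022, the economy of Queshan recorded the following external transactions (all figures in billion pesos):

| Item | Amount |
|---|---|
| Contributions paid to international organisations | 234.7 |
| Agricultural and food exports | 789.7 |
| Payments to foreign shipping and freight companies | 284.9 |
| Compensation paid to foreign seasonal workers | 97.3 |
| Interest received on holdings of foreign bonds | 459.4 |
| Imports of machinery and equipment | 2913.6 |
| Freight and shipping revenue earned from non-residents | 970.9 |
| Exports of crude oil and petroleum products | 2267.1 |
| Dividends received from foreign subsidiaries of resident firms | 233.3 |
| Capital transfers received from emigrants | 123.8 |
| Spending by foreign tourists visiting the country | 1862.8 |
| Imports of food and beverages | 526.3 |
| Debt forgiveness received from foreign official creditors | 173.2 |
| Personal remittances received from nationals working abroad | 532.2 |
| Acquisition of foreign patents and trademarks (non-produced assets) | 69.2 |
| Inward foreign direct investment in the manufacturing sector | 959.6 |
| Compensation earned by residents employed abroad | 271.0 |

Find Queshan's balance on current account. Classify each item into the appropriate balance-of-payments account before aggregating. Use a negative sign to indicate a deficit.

Goods: 2267.1 - 2913.6 + 789.7 - 526.3 = -383.1
Services: -284.9 + 1862.8 + 970.9 = 2548.8
Primary income: 271.0 + 459.4 - 97.3 + 233.3 = 866.4
Secondary income: 532.2 - 234.7 = 297.5
Current account = (-383.1) + 2548.8 + 866.4 + 297.5 = 3329.6
(Excluded from the current account — capital account: capital transfers received from emigrants 123.8, debt forgiveness received from foreign official creditors 173.2, acquisition of foreign patents and trademarks (non-produced assets) 69.2; financial account: inward foreign direct investment in the manufacturing sector 959.6.)

3329.6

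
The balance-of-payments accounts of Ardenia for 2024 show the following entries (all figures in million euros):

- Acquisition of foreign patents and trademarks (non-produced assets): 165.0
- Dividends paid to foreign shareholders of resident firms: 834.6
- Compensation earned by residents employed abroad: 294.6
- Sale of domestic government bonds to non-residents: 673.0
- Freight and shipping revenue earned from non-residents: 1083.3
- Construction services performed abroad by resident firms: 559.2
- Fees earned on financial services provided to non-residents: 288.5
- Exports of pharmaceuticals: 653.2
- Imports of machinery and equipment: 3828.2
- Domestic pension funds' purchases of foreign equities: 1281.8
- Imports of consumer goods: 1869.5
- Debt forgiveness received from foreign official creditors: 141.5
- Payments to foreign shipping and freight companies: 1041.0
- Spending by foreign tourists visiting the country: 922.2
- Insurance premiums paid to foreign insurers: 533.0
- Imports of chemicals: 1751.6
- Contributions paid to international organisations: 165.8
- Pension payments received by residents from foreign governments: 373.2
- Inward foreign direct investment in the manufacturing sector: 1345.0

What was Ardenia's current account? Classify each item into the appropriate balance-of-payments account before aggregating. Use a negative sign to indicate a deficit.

-5849.5

Goods: -1869.5 + 653.2 - 3828.2 - 1751.6 = -6796.1
Services: 288.5 + 922.2 + 1083.3 - 1041.0 - 533.0 + 559.2 = 1279.2
Primary income: -834.6 + 294.6 = -540.0
Secondary income: 373.2 - 165.8 = 207.4
Current account = (-6796.1) + 1279.2 + (-540.0) + 207.4 = -5849.5
(Excluded from the current account — capital account: acquisition of foreign patents and trademarks (non-produced assets) 165.0, debt forgiveness received from foreign official creditors 141.5; financial account: sale of domestic government bonds to non-residents 673.0, domestic pension funds' purchases of foreign equities 1281.8, inward foreign direct investment in the manufacturing sector 1345.0.)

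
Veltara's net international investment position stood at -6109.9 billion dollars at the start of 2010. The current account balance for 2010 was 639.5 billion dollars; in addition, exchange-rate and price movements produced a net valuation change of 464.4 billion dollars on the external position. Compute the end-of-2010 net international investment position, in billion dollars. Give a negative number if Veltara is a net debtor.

-5006.0

Change in NIIP = current account + net valuation change = 639.5 + 464.4 = 1103.9
End-of-year NIIP = -6109.9 + 1103.9 = -5006.0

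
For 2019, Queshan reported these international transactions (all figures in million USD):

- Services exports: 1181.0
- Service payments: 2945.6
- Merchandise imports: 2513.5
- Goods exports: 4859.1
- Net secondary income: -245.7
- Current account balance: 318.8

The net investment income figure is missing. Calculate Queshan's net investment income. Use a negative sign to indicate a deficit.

-16.5

Current account = goods balance + services balance + net primary income + net secondary income
Sum of the known components = 335.3
Net investment income = CA - (known components) = 318.8 - 335.3 = -16.5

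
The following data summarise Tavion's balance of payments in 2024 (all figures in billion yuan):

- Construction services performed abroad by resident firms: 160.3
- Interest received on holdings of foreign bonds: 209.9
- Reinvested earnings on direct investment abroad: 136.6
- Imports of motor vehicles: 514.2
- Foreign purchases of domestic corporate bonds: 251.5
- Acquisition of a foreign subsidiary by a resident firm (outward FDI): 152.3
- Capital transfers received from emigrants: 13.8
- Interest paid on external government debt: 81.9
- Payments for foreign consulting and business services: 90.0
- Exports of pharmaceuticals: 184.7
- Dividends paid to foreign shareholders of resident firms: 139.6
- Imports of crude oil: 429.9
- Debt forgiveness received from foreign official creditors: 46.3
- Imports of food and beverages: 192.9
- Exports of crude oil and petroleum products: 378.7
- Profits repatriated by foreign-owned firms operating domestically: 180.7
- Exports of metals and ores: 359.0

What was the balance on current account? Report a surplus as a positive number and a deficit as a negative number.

-200.0

Goods: -192.9 + 184.7 + 378.7 - 514.2 + 359.0 - 429.9 = -214.6
Services: -90.0 + 160.3 = 70.3
Primary income: 136.6 - 180.7 - 139.6 - 81.9 + 209.9 = -55.7
Current account = (-214.6) + 70.3 + (-55.7) = -200.0
(Excluded from the current account — financial account: foreign purchases of domestic corporate bonds 251.5, acquisition of a foreign subsidiary by a resident firm (outward FDI) 152.3; capital account: capital transfers received from emigrants 13.8, debt forgiveness received from foreign official creditors 46.3.)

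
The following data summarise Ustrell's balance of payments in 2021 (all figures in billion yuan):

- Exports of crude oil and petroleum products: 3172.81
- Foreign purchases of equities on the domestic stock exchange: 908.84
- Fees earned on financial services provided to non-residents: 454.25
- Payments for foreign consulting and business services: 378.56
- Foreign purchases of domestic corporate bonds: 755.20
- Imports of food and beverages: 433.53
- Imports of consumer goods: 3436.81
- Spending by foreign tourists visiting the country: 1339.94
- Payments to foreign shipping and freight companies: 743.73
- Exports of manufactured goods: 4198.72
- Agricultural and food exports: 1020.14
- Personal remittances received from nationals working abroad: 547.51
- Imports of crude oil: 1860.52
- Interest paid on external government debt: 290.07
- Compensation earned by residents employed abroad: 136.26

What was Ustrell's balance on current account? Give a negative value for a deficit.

Goods: -1860.52 + 1020.14 + 3172.81 - 3436.81 + 4198.72 - 433.53 = 2660.81
Services: -378.56 - 743.73 + 454.25 + 1339.94 = 671.90
Primary income: -290.07 + 136.26 = -153.81
Secondary income: 547.51
Current account = 2660.81 + 671.90 + (-153.81) + 547.51 = 3726.41
(Excluded from the current account — financial account: foreign purchases of equities on the domestic stock exchange 908.84, foreign purchases of domestic corporate bonds 755.20.)

3726.41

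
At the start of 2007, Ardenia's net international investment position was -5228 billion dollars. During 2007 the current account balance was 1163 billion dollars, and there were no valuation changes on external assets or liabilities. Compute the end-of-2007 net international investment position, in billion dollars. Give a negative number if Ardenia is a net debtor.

With no valuation effects, change in NIIP = current account = 1163
End-of-year NIIP = -5228 + 1163 = -4065

-4065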